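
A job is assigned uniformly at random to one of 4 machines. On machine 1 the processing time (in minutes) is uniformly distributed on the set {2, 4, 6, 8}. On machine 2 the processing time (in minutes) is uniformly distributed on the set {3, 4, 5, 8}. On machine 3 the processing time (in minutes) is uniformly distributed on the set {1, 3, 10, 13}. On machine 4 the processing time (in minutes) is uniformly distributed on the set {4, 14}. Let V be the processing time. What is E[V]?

103/16

E[V | machine 1] = (2+4+6+8)/4 = 5.
E[V | machine 2] = (3+4+5+8)/4 = 5.
E[V | machine 3] = (1+3+10+13)/4 = 27/4.
E[V | machine 4] = (4+14)/2 = 9.
By the law of total expectation,
E[V] = (1/4)·(5) + (1/4)·(5) + (1/4)·(27/4) + (1/4)·(9) = 103/16.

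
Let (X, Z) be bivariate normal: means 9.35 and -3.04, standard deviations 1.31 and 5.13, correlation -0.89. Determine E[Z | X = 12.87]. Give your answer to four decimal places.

E[Z | X=x] = μ_Z + ρ(σ_Z/σ_X)(x − μ_X) for jointly normal variables.
E[Z | X=12.87] = -3.04 + (-0.89)·(5.13/1.31)·(12.87 − (9.35)) = -3.04 + (-3.485267)·(3.52) = -15.3081.

-15.3081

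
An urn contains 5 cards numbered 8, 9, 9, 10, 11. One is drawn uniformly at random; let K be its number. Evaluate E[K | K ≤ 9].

26/3

P(K ≤ 9) = 3/5.
Σ over the event: 8·1/5 + 9·2/5 = 26/5.
E[K | K ≤ 9] = (26/5) / (3/5) = 26/3.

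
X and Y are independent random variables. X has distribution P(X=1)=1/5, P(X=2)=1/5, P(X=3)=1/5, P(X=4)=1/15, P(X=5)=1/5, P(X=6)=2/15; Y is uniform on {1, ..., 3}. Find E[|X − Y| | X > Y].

23/9

P(X > Y) = 3/5.
Summing |X−Y|·P(x,y) over outcomes with X > Y gives 23/15.
E[|X − Y| | X > Y] = (23/15) / (3/5) = 23/9.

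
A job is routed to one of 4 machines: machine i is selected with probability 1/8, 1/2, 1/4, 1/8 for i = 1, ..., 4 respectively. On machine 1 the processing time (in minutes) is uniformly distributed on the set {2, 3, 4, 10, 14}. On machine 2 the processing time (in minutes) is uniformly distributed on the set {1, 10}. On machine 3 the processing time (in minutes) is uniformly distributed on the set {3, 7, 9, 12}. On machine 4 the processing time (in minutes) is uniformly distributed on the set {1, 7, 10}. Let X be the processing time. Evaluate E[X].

E[X | machine 1] = (2+3+4+10+14)/5 = 33/5.
E[X | machine 2] = (1+10)/2 = 11/2.
E[X | machine 3] = (3+7+9+12)/4 = 31/4.
E[X | machine 4] = (1+7+10)/3 = 6.
By the law of total expectation,
E[X] = (1/8)·(33/5) + (1/2)·(11/2) + (1/4)·(31/4) + (1/8)·(6) = 501/80.

501/80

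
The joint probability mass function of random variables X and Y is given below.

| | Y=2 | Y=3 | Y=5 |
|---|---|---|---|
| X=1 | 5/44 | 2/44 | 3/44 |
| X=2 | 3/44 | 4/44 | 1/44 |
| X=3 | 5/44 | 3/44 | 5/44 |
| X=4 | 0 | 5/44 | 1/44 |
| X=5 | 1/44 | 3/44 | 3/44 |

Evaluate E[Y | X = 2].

23/8

P(X = 2) = 2/11.
Σ Y·P over the event = 2·(3/44) + 3·(4/44) + 5·(1/44) = 23/44.
E[Y | X = 2] = (23/44) / (2/11) = 23/8.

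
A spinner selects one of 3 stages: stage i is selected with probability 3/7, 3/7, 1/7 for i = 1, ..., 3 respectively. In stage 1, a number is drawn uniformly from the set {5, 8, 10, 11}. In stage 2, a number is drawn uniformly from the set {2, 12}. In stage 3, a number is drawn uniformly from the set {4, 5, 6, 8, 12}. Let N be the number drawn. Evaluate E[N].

107/14

E[N | stage 1] = (5+8+10+11)/4 = 17/2.
E[N | stage 2] = (2+12)/2 = 7.
E[N | stage 3] = (4+5+6+8+12)/5 = 7.
E[N] = (3/7)·(17/2) + (3/7)·(7) + (1/7)·(7) = 107/14.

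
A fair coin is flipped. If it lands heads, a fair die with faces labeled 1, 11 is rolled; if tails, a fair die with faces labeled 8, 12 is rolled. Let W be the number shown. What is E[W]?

8

E[W | heads] = (1+11)/2 = 6.
E[W | tails] = (8+12)/2 = 10.
By the law of total expectation,
E[W] = (1/2)·(6) + (1/2)·(10) = 8.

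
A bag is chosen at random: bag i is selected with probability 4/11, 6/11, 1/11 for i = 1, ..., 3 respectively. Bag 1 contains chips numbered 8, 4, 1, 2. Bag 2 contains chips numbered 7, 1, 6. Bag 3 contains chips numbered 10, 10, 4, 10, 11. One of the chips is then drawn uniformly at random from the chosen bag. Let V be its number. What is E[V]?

52/11

E[V | bag 1] = (8+4+1+2)/4 = 15/4.
E[V | bag 2] = (7+1+6)/3 = 14/3.
E[V | bag 3] = (10+10+4+10+11)/5 = 9.
By the law of total expectation,
E[V] = (4/11)·(15/4) + (6/11)·(14/3) + (1/11)·(9) = 52/11.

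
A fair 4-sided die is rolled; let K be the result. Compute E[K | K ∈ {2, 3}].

5/2

P(K ∈ {2, 3}) = 1/2.
Σ over the event: 2·1/4 + 3·1/4 = 5/4.
E[K | K ∈ {2, 3}] = (5/4) / (1/2) = 5/2.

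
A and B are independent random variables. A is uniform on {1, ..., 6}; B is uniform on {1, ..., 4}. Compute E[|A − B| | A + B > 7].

2

Outcomes with A + B > 7: (4,4), (5,3), (5,4), (6,2), (6,3), (6,4), each with probability 1/24.
E[|A − B| | A + B > 7] = (0 + 2 + 1 + 4 + 3 + 2) / 6 = 2.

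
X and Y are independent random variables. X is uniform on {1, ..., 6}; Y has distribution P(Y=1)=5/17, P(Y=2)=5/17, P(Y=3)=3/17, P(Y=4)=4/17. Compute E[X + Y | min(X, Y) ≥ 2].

83/12

P(min(X, Y) ≥ 2) = 10/17.
Summing (X+Y)·P(x,y) over outcomes with min(X, Y) ≥ 2 gives 415/102.
E[X + Y | min(X, Y) ≥ 2] = (415/102) / (10/17) = 83/12.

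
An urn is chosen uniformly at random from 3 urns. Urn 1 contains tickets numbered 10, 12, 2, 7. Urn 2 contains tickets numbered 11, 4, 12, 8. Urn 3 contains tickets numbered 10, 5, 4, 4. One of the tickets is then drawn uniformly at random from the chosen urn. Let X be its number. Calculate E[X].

89/12

E[X | urn 1] = (10+12+2+7)/4 = 31/4.
E[X | urn 2] = (11+4+12+8)/4 = 35/4.
E[X | urn 3] = (10+5+4+4)/4 = 23/4.
By the law of total expectation,
E[X] = (1/3)·(31/4) + (1/3)·(35/4) + (1/3)·(23/4) = 89/12.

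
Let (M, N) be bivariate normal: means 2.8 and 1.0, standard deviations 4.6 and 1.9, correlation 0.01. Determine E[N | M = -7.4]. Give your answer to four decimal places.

The regression of N on M has slope ρ·σ_N/σ_M and passes through (μ_M, μ_N).
E[N | M=-7.4] = 1.0 + (0.01)·(1.9/4.6)·(-7.4 − (2.8)) = 1.0 + (0.0041304)·(-10.2) = 0.9579.

0.9579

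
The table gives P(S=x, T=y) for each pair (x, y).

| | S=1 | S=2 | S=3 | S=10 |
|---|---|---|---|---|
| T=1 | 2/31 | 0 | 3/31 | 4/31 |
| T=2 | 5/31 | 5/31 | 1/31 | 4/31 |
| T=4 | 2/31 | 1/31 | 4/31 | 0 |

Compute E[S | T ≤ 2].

P(T ≤ 2) = 24/31.
Summing S·P(S=x,T=y) over the conditioning event gives 109/31.
E[S | T ≤ 2] = (109/31) / (24/31) = 109/24.

109/24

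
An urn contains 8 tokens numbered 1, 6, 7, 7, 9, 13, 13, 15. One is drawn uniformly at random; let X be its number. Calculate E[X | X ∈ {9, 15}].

P(X ∈ {9, 15}) = 1/4.
Σ over the event: 9·1/8 + 15·1/8 = 3.
E[X | X ∈ {9, 15}] = (3) / (1/4) = 12.

12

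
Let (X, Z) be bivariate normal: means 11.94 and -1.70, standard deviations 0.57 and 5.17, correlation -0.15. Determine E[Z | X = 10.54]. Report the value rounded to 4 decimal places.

0.2047

The regression of Z on X has slope ρ·σ_Z/σ_X and passes through (μ_X, μ_Z).
E[Z | X=10.54] = -1.70 + (-0.15)·(5.17/0.57)·(10.54 − (11.94)) = -1.70 + (-1.3605)·(-1.4) = 0.2047.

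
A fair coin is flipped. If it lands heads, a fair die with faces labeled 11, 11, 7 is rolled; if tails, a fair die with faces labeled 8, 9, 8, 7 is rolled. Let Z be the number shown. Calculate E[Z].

E[Z | heads] = (11+11+7)/3 = 29/3.
E[Z | tails] = (8+9+8+7)/4 = 8.
E[Z] = (1/2)·(29/3) + (1/2)·(8) = 53/6.

53/6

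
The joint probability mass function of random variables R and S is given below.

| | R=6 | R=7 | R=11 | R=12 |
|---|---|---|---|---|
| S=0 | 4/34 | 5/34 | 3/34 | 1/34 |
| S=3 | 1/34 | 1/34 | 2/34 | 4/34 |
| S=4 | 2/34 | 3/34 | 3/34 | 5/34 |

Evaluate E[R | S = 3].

83/8

P(S = 3) = 4/17.
Σ R·P over the event = 6·(1/34) + 7·(1/34) + 11·(2/34) + 12·(4/34) = 83/34.
E[R | S = 3] = (83/34) / (4/17) = 83/8.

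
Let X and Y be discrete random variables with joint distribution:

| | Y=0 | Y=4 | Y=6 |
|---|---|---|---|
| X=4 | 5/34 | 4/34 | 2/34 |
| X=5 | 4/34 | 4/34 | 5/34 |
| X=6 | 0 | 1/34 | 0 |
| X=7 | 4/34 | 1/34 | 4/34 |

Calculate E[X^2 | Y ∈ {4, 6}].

P(Y ∈ {4, 6}) = 21/34.
Σ X^2·P over the event = 16·(4/34) + 16·(2/34) + 25·(4/34) + 25·(5/34) + 36·(1/34) + 49·(1/34) + 49·(4/34) = 301/17.
E[X^2 | Y ∈ {4, 6}] = (301/17) / (21/34) = 86/3.

86/3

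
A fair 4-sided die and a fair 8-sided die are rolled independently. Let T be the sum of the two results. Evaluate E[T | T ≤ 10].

P(T ≤ 10) = 29/32.
E[T | T ≤ 10] = (95/16) / (29/32) = 190/29.

190/29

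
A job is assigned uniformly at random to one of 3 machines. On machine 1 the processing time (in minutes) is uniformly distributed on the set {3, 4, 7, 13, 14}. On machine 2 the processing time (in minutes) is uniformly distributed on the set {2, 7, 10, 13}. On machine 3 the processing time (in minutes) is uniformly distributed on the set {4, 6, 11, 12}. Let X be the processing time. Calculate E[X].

E[X | machine 1] = (3+4+7+13+14)/5 = 41/5.
E[X | machine 2] = (2+7+10+13)/4 = 8.
E[X | machine 3] = (4+6+11+12)/4 = 33/4.
By the law of total expectation,
E[X] = (1/3)·(41/5) + (1/3)·(8) + (1/3)·(33/4) = 163/20.

163/20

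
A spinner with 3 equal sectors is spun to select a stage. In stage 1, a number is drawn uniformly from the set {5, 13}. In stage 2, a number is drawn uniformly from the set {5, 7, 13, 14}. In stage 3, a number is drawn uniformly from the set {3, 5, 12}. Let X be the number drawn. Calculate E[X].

305/36

E[X | stage 1] = (5+13)/2 = 9.
E[X | stage 2] = (5+7+13+14)/4 = 39/4.
E[X | stage 3] = (3+5+12)/3 = 20/3.
E[X] = (1/3)·(9) + (1/3)·(39/4) + (1/3)·(20/3) = 305/36.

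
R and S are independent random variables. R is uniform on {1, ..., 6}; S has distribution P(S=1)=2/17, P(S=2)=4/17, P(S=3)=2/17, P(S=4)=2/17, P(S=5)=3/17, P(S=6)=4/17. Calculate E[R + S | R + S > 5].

631/76

P(R + S > 5) = 38/51.
Summing (R+S)·P(x,y) over outcomes with R + S > 5 gives 631/102.
E[R + S | R + S > 5] = (631/102) / (38/51) = 631/76.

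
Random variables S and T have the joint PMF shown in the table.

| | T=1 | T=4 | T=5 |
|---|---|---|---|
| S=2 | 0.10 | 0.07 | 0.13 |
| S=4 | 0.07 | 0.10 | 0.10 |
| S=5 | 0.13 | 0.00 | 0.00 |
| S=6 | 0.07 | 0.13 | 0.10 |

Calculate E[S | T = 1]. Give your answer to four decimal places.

4.1892

P(T = 1) = 0.37.
Summing S·P(S=x,T=y) over the conditioning event gives 1.55.
E[S | T = 1] = (1.55) / (0.37) = 4.1892.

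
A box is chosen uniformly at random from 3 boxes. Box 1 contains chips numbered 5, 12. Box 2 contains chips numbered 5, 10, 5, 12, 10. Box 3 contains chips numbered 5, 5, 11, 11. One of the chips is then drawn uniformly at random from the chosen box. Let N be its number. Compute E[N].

E[N | box 1] = (5+12)/2 = 17/2.
E[N | box 2] = (5+10+5+12+10)/5 = 42/5.
E[N | box 3] = (5+5+11+11)/4 = 8.
E[N] = (1/3)·(17/2) + (1/3)·(42/5) + (1/3)·(8) = 83/10.

83/10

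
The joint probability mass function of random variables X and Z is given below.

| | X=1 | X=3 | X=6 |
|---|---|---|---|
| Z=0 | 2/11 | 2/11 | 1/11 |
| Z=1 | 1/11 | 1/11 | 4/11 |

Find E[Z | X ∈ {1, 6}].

5/8

P(X ∈ {1, 6}) = 8/11.
Summing Z·P(X=x,Z=y) over the conditioning event gives 5/11.
E[Z | X ∈ {1, 6}] = (5/11) / (8/11) = 5/8.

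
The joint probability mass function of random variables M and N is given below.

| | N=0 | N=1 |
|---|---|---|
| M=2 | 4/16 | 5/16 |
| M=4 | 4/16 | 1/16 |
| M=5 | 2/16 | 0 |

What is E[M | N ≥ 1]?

P(N ≥ 1) = 3/8.
Σ M·P over the event = 2·(5/16) + 4·(1/16) = 7/8.
E[M | N ≥ 1] = (7/8) / (3/8) = 7/3.

7/3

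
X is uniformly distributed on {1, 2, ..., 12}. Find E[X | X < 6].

3

Given X < 6, X is equally likely to be any of {1, 2, 3, 4, 5}.
E[X | X < 6] = (1 + 2 + 3 + 4 + 5) / 5 = 3.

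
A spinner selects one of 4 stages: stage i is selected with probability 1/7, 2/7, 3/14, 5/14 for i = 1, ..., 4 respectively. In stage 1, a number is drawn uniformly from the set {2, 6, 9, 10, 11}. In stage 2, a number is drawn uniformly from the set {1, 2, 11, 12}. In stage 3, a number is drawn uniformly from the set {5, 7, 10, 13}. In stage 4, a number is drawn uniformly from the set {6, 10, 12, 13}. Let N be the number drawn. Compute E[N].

E[N | stage 1] = (2+6+9+10+11)/5 = 38/5.
E[N | stage 2] = (1+2+11+12)/4 = 13/2.
E[N | stage 3] = (5+7+10+13)/4 = 35/4.
E[N | stage 4] = (6+10+12+13)/4 = 41/4.
By the law of total expectation,
E[N] = (1/7)·(38/5) + (2/7)·(13/2) + (3/14)·(35/4) + (5/14)·(41/4) = 1187/140.

1187/140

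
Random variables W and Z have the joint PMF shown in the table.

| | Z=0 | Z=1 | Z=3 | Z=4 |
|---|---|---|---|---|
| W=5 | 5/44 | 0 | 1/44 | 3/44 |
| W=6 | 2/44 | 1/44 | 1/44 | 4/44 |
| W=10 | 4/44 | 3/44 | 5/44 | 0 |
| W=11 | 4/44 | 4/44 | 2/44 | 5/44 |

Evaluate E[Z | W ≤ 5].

5/3

P(W ≤ 5) = 9/44.
Σ Z·P over the event = 0·(5/44) + 3·(1/44) + 4·(3/44) = 15/44.
E[Z | W ≤ 5] = (15/44) / (9/44) = 5/3.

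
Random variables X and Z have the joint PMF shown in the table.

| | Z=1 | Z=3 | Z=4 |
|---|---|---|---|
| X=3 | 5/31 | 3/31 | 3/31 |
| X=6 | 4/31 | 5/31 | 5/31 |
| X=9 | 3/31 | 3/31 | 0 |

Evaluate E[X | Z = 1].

P(Z = 1) = 12/31.
Σ X·P over the event = 3·(5/31) + 6·(4/31) + 9·(3/31) = 66/31.
E[X | Z = 1] = (66/31) / (12/31) = 11/2.

11/2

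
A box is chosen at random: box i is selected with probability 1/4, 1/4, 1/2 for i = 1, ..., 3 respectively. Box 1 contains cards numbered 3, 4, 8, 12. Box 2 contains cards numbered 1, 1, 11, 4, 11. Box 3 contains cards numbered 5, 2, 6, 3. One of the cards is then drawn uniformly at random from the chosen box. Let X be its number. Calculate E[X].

407/80

E[X | box 1] = (3+4+8+12)/4 = 27/4.
E[X | box 2] = (1+1+11+4+11)/5 = 28/5.
E[X | box 3] = (5+2+6+3)/4 = 4.
E[X] = (1/4)·(27/4) + (1/4)·(28/5) + (1/2)·(4) = 407/80.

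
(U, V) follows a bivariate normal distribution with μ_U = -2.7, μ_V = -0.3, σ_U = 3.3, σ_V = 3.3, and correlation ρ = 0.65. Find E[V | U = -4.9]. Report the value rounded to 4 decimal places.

For a bivariate normal, E[V | U=x] = μ_V + ρ·(σ_V/σ_U)·(x − μ_U).
E[V | U=-4.9] = -0.3 + (0.65)·(3.3/3.3)·(-4.9 − (-2.7)) = -0.3 + (0.65)·(-2.2) = -1.7300.

-1.7300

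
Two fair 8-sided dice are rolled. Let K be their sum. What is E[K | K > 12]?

P(K > 12) = 5/32.
Σ over the event: 13·1/16 + 14·3/64 + 15·1/32 + 16·1/64 = 35/16.
E[K | K > 12] = (35/16) / (5/32) = 14.

14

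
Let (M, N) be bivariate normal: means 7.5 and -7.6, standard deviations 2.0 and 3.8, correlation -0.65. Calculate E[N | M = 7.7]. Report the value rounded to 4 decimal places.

-7.8470

The regression of N on M has slope ρ·σ_N/σ_M and passes through (μ_M, μ_N).
E[N | M=7.7] = -7.6 + (-0.65)·(3.8/2.0)·(7.7 − (7.5)) = -7.6 + (-1.235)·(0.2) = -7.8470.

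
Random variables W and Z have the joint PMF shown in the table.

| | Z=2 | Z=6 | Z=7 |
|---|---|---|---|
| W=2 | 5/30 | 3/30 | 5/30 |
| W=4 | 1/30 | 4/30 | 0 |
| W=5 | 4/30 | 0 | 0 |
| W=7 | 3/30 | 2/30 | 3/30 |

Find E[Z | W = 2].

P(W = 2) = 13/30.
Summing Z·P(W=x,Z=y) over the conditioning event gives 21/10.
E[Z | W = 2] = (21/10) / (13/30) = 63/13.

63/13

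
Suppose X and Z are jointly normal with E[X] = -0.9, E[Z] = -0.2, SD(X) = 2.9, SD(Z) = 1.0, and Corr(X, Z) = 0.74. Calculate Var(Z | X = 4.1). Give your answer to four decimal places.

0.4524

For a bivariate normal, Var(Z | X=x) = σ_Z²(1 − ρ²).
Var(Z | X=4.1) = (1.0)²·(1 − (0.74)²) = 1·0.4524 = 0.4524.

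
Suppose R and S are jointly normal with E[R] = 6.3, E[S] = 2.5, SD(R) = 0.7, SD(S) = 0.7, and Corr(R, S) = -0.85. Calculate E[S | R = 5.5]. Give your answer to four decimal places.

3.1800

For a bivariate normal, E[S | R=x] = μ_S + ρ·(σ_S/σ_R)·(x − μ_R).
E[S | R=5.5] = 2.5 + (-0.85)·(0.7/0.7)·(5.5 − (6.3)) = 2.5 + (-0.85)·(-0.8) = 3.1800.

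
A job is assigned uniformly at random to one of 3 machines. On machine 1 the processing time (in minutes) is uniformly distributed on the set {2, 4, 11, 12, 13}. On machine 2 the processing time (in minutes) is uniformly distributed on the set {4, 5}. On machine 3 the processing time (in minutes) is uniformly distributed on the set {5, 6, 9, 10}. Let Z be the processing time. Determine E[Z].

E[Z | machine 1] = (2+4+11+12+13)/5 = 42/5.
E[Z | machine 2] = (4+5)/2 = 9/2.
E[Z | machine 3] = (5+6+9+10)/4 = 15/2.
By the law of total expectation,
E[Z] = (1/3)·(42/5) + (1/3)·(9/2) + (1/3)·(15/2) = 34/5.

34/5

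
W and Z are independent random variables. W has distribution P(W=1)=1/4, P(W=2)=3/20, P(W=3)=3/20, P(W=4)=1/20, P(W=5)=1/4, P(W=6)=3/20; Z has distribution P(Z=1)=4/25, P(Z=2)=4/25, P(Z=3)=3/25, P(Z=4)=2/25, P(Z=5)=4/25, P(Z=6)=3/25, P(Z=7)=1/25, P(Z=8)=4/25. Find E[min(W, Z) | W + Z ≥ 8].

901/247

P(W + Z ≥ 8) = 247/500.
Summing min(W,Z)·P(x,y) over outcomes with W + Z ≥ 8 gives 901/500.
E[min(W, Z) | W + Z ≥ 8] = (901/500) / (247/500) = 901/247.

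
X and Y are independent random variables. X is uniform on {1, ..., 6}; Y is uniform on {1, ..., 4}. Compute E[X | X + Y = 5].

5/2

Outcomes with X + Y = 5: (1,4), (2,3), (3,2), (4,1), each with probability 1/24.
E[X | X + Y = 5] = (1 + 2 + 3 + 4) / 4 = 5/2.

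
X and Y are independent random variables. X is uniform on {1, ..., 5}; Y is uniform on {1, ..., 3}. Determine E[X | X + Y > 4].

35/9

Outcomes with X + Y > 4: (2,3), (3,2), (3,3), (4,1), (4,2), (4,3), (5,1), (5,2), (5,3), each with probability 1/15.
E[X | X + Y > 4] = (2 + 3 + 3 + 4 + 4 + 4 + 5 + 5 + 5) / 9 = 35/9.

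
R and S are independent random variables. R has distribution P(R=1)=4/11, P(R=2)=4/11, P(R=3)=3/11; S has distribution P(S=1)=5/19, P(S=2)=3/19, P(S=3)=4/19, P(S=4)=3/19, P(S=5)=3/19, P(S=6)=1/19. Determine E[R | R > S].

28/11

P(R > S) = 4/19.
Summing R·P(x,y) over outcomes with R > S gives 112/209.
E[R | R > S] = (112/209) / (4/19) = 28/11.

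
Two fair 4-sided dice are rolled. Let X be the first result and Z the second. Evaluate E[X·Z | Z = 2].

5

Outcomes with Z = 2: (1,2), (2,2), (3,2), (4,2), each with probability 1/16.
E[X·Z | Z = 2] = (2 + 4 + 6 + 8) / 4 = 5.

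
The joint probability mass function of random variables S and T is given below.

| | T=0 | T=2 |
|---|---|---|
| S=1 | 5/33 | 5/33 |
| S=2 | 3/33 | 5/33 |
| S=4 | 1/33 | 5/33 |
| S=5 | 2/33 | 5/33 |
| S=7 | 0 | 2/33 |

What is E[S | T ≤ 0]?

25/11

P(T ≤ 0) = 1/3.
Σ S·P over the event = 1·(5/33) + 2·(3/33) + 4·(1/33) + 5·(2/33) = 25/33.
E[S | T ≤ 0] = (25/33) / (1/3) = 25/11.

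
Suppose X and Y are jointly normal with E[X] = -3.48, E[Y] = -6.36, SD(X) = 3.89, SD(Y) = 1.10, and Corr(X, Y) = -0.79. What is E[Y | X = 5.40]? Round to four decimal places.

E[Y | X=x] = μ_Y + ρ(σ_Y/σ_X)(x − μ_X) for jointly normal variables.
E[Y | X=5.40] = -6.36 + (-0.79)·(1.10/3.89)·(5.40 − (-3.48)) = -6.36 + (-0.22339)·(8.88) = -8.3437.

-8.3437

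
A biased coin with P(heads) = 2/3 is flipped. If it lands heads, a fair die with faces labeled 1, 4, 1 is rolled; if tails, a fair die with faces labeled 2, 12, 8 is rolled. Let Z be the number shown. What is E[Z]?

34/9

E[Z | heads] = (1+4+1)/3 = 2.
E[Z | tails] = (2+12+8)/3 = 22/3.
By the law of total expectation,
E[Z] = (2/3)·(2) + (1/3)·(22/3) = 34/9.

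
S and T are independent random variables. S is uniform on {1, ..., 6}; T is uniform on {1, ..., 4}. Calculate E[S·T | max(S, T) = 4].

64/7

Outcomes with max(S, T) = 4: (1,4), (2,4), (3,4), (4,1), (4,2), (4,3), (4,4), each with probability 1/24.
E[S·T | max(S, T) = 4] = (4 + 8 + 12 + 4 + 8 + 12 + 16) / 7 = 64/7.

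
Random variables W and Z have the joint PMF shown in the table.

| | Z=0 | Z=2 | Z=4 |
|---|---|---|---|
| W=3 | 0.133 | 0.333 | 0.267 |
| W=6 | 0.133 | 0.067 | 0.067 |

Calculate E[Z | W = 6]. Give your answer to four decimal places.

1.5056

P(W = 6) = 0.267.
Summing Z·P(W=x,Z=y) over the conditioning event gives 0.402.
E[Z | W = 6] = (0.402) / (0.267) = 1.5056.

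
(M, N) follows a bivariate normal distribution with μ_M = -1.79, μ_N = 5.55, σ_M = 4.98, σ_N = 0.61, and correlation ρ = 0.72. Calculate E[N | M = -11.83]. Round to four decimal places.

The regression of N on M has slope ρ·σ_N/σ_M and passes through (μ_M, μ_N).
E[N | M=-11.83] = 5.55 + (0.72)·(0.61/4.98)·(-11.83 − (-1.79)) = 5.55 + (0.088193)·(-10.04) = 4.6645.

4.6645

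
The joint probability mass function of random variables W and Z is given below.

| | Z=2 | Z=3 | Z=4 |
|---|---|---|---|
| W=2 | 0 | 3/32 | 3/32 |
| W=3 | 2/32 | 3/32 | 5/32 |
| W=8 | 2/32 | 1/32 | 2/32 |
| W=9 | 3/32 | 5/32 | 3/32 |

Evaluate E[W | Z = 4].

P(Z = 4) = 13/32.
Summing W·P(W=x,Z=y) over the conditioning event gives 2.
E[W | Z = 4] = (2) / (13/32) = 64/13.

64/13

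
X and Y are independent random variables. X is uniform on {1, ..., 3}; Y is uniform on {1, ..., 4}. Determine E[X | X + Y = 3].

3/2

Outcomes with X + Y = 3: (1,2), (2,1), each with probability 1/12.
E[X | X + Y = 3] = (1 + 2) / 2 = 3/2.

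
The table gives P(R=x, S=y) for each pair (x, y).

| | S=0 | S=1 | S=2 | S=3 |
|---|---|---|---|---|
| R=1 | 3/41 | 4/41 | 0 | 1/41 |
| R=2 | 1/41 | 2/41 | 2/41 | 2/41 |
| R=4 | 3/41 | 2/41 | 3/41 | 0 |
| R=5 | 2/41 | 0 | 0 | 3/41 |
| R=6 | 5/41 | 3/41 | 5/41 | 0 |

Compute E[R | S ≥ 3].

P(S ≥ 3) = 6/41.
Σ R·P over the event = 1·(1/41) + 2·(2/41) + 5·(3/41) = 20/41.
E[R | S ≥ 3] = (20/41) / (6/41) = 10/3.

10/3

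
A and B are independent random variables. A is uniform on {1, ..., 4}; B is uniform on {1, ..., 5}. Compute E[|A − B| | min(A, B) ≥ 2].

P(min(A, B) ≥ 2) = 3/5.
Summing |A−B|·P(x,y) over outcomes with min(A, B) ≥ 2 gives 7/10.
E[|A − B| | min(A, B) ≥ 2] = (7/10) / (3/5) = 7/6.

7/6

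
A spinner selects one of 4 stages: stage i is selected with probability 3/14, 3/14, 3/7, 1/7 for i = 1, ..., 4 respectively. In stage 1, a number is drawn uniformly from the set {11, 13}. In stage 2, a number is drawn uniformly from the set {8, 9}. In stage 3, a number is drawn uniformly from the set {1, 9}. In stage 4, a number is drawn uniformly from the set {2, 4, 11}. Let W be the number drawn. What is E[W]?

617/84

E[W | stage 1] = (11+13)/2 = 12.
E[W | stage 2] = (8+9)/2 = 17/2.
E[W | stage 3] = (1+9)/2 = 5.
E[W | stage 4] = (2+4+11)/3 = 17/3.
E[W] = (3/14)·(12) + (3/14)·(17/2) + (3/7)·(5) + (1/7)·(17/3) = 617/84.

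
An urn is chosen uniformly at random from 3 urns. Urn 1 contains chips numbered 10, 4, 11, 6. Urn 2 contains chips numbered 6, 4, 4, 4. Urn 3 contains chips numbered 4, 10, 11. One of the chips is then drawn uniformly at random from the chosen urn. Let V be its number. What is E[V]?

247/36

E[V | urn 1] = (10+4+11+6)/4 = 31/4.
E[V | urn 2] = (6+4+4+4)/4 = 9/2.
E[V | urn 3] = (4+10+11)/3 = 25/3.
By the law of total expectation,
E[V] = (1/3)·(31/4) + (1/3)·(9/2) + (1/3)·(25/3) = 247/36.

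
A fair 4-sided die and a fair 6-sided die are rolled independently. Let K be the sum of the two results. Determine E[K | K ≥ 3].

P(K ≥ 3) = 23/24.
Σ over the event: 3·1/12 + 4·1/8 + 5·1/6 + 6·1/6 + 7·1/6 + 8·1/8 + 9·1/12 + 10·1/24 = 71/12.
E[K | K ≥ 3] = (71/12) / (23/24) = 142/23.

142/23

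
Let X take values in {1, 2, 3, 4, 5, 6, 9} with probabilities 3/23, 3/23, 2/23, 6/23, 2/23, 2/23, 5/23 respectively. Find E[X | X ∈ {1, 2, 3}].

P(X ∈ {1, 2, 3}) = 8/23.
Σ over the event: 1·3/23 + 2·3/23 + 3·2/23 = 15/23.
E[X | X ∈ {1, 2, 3}] = (15/23) / (8/23) = 15/8.

15/8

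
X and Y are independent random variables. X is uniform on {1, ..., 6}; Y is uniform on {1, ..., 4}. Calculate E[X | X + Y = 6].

7/2

P(X + Y = 6) = 1/6.
Summing X·P(x,y) over outcomes with X + Y = 6 gives 7/12.
E[X | X + Y = 6] = (7/12) / (1/6) = 7/2.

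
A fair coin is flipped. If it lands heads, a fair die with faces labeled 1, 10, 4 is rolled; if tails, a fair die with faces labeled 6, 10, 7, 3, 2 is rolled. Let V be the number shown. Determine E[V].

53/10

E[V | heads] = (1+10+4)/3 = 5.
E[V | tails] = (6+10+7+3+2)/5 = 28/5.
E[V] = (1/2)·(5) + (1/2)·(28/5) = 53/10.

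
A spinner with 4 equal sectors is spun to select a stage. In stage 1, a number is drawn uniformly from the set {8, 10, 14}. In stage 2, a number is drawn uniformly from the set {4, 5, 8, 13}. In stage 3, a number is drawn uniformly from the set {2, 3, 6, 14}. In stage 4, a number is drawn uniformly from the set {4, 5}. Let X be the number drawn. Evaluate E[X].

E[X | stage 1] = (8+10+14)/3 = 32/3.
E[X | stage 2] = (4+5+8+13)/4 = 15/2.
E[X | stage 3] = (2+3+6+14)/4 = 25/4.
E[X | stage 4] = (4+5)/2 = 9/2.
E[X] = (1/4)·(32/3) + (1/4)·(15/2) + (1/4)·(25/4) + (1/4)·(9/2) = 347/48.

347/48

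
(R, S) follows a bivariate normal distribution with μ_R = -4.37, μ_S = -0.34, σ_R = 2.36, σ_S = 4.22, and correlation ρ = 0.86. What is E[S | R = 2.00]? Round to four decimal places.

9.4558

The regression of S on R has slope ρ·σ_S/σ_R and passes through (μ_R, μ_S).
E[S | R=2.00] = -0.34 + (0.86)·(4.22/2.36)·(2.00 − (-4.37)) = -0.34 + (1.5378)·(6.37) = 9.4558.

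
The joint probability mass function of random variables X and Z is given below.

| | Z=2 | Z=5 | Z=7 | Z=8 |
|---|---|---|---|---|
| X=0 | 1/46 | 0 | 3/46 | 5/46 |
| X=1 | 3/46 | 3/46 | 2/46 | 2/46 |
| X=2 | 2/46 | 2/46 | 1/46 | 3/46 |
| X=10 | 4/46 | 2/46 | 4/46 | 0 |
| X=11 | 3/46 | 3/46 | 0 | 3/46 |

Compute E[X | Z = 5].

P(Z = 5) = 5/23.
Σ X·P over the event = 1·(3/46) + 2·(2/46) + 10·(2/46) + 11·(3/46) = 30/23.
E[X | Z = 5] = (30/23) / (5/23) = 6.

6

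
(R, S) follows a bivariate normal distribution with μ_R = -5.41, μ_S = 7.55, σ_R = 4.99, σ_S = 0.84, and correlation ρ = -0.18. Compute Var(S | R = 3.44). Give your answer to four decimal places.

0.6827

For a bivariate normal, Var(S | R=x) = σ_S²(1 − ρ²).
Var(S | R=3.44) = (0.84)²·(1 − (-0.18)²) = 0.7056·0.9676 = 0.6827.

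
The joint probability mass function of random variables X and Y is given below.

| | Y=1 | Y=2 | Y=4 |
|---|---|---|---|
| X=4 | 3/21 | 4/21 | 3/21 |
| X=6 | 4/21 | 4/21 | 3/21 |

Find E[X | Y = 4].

P(Y = 4) = 2/7.
Σ X·P over the event = 4·(3/21) + 6·(3/21) = 10/7.
E[X | Y = 4] = (10/7) / (2/7) = 5.

5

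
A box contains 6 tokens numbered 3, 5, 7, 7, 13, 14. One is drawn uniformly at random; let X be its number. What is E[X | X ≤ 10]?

P(X ≤ 10) = 2/3.
Σ over the event: 3·1/6 + 5·1/6 + 7·1/3 = 11/3.
E[X | X ≤ 10] = (11/3) / (2/3) = 11/2.

11/2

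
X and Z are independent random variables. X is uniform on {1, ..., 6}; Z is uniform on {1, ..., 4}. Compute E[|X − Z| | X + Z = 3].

1

Outcomes with X + Z = 3: (1,2), (2,1), each with probability 1/24.
E[|X − Z| | X + Z = 3] = (1 + 1) / 2 = 1.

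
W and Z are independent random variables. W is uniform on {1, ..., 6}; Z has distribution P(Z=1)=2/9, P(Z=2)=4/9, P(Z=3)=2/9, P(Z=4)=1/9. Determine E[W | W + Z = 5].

25/9

P(W + Z = 5) = 1/6.
Summing W·P(x,y) over outcomes with W + Z = 5 gives 25/54.
E[W | W + Z = 5] = (25/54) / (1/6) = 25/9.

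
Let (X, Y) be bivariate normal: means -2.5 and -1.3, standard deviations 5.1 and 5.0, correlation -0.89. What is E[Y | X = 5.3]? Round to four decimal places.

-8.1059

For a bivariate normal, E[Y | X=x] = μ_Y + ρ·(σ_Y/σ_X)·(x − μ_X).
E[Y | X=5.3] = -1.3 + (-0.89)·(5.0/5.1)·(5.3 − (-2.5)) = -1.3 + (-0.87255)·(7.8) = -8.1059.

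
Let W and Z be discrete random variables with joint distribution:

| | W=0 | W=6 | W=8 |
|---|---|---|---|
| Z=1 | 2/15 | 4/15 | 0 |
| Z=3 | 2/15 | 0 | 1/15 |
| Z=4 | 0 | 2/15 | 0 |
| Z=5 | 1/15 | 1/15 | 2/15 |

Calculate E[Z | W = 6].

P(W = 6) = 7/15.
Σ Z·P over the event = 1·(4/15) + 4·(2/15) + 5·(1/15) = 17/15.
E[Z | W = 6] = (17/15) / (7/15) = 17/7.

17/7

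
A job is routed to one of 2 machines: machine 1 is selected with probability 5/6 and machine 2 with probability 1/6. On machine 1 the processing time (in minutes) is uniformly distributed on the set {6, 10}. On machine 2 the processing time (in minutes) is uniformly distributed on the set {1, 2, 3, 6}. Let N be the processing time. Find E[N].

E[N | machine 1] = (6+10)/2 = 8.
E[N | machine 2] = (1+2+3+6)/4 = 3.
By the law of total expectation,
E[N] = (5/6)·(8) + (1/6)·(3) = 43/6.

43/6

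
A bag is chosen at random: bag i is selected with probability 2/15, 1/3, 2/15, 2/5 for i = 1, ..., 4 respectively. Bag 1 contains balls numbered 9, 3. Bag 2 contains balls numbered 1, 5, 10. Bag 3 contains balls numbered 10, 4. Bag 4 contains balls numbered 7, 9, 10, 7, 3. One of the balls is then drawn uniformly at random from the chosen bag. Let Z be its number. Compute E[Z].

E[Z | bag 1] = (9+3)/2 = 6.
E[Z | bag 2] = (1+5+10)/3 = 16/3.
E[Z | bag 3] = (10+4)/2 = 7.
E[Z | bag 4] = (7+9+10+7+3)/5 = 36/5.
E[Z] = (2/15)·(6) + (1/3)·(16/3) + (2/15)·(7) + (2/5)·(36/5) = 1438/225.

1438/225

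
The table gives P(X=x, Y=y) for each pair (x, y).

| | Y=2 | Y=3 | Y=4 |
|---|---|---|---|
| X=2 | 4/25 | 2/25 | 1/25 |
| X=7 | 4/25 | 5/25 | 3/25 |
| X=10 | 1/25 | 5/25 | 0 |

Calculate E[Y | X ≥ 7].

26/9

P(X ≥ 7) = 18/25.
Σ Y·P over the event = 2·(4/25) + 3·(5/25) + 4·(3/25) + 2·(1/25) + 3·(5/25) = 52/25.
E[Y | X ≥ 7] = (52/25) / (18/25) = 26/9.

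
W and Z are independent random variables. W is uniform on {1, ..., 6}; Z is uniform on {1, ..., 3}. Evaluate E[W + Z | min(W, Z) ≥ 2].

Outcomes with min(W, Z) ≥ 2: (2,2), (2,3), (3,2), (3,3), (4,2), (4,3), (5,2), (5,3), (6,2), (6,3), each with probability 1/18.
E[W + Z | min(W, Z) ≥ 2] = (4 + 5 + 5 + 6 + 6 + 7 + 7 + 8 + 8 + 9) / 10 = 13/2.

13/2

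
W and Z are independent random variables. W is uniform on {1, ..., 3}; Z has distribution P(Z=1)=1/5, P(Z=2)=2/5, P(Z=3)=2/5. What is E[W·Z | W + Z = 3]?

P(W + Z = 3) = 1/5.
Summing WZ·P(x,y) over outcomes with W + Z = 3 gives 2/5.
E[W·Z | W + Z = 3] = (2/5) / (1/5) = 2.

2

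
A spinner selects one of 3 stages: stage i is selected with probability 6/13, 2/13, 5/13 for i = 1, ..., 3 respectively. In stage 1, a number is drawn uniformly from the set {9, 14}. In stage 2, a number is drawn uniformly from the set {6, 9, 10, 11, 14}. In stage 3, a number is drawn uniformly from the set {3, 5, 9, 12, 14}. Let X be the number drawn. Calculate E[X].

132/13

E[X | stage 1] = (9+14)/2 = 23/2.
E[X | stage 2] = (6+9+10+11+14)/5 = 10.
E[X | stage 3] = (3+5+9+12+14)/5 = 43/5.
E[X] = (6/13)·(23/2) + (2/13)·(10) + (5/13)·(43/5) = 132/13.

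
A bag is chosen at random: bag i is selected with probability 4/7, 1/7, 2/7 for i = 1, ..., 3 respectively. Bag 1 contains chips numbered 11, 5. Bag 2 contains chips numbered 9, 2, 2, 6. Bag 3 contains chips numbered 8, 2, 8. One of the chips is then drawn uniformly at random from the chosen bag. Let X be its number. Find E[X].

195/28

E[X | bag 1] = (11+5)/2 = 8.
E[X | bag 2] = (9+2+2+6)/4 = 19/4.
E[X | bag 3] = (8+2+8)/3 = 6.
E[X] = (4/7)·(8) + (1/7)·(19/4) + (2/7)·(6) = 195/28.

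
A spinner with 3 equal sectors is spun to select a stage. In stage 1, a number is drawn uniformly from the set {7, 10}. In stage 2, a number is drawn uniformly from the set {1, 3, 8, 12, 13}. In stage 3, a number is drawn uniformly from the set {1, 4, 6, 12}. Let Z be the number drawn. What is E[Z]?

E[Z | stage 1] = (7+10)/2 = 17/2.
E[Z | stage 2] = (1+3+8+12+13)/5 = 37/5.
E[Z | stage 3] = (1+4+6+12)/4 = 23/4.
By the law of total expectation,
E[Z] = (1/3)·(17/2) + (1/3)·(37/5) + (1/3)·(23/4) = 433/60.

433/60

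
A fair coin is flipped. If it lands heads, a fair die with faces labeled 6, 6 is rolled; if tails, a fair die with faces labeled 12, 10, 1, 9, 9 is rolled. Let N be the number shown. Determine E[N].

E[N | heads] = (6+6)/2 = 6.
E[N | tails] = (12+10+1+9+9)/5 = 41/5.
By the law of total expectation,
E[N] = (1/2)·(6) + (1/2)·(41/5) = 71/10.

71/10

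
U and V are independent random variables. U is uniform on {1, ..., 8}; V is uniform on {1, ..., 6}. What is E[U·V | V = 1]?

9/2

Outcomes with V = 1: (1,1), (2,1), (3,1), (4,1), (5,1), (6,1), (7,1), (8,1), each with probability 1/48.
E[U·V | V = 1] = (1 + 2 + 3 + 4 + 5 + 6 + 7 + 8) / 8 = 9/2.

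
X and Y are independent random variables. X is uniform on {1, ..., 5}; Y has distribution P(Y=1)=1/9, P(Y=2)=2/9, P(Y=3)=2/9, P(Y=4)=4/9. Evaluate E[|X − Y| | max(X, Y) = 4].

P(max(X, Y) = 4) = 7/15.
Summing |X−Y|·P(x,y) over outcomes with max(X, Y) = 4 gives 11/15.
E[|X − Y| | max(X, Y) = 4] = (11/15) / (7/15) = 11/7.

11/7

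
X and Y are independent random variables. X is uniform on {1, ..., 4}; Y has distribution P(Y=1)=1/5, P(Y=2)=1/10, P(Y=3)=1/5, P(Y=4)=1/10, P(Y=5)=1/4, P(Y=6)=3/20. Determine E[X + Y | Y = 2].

9/2

P(Y = 2) = 1/10.
Summing (X+Y)·P(x,y) over outcomes with Y = 2 gives 9/20.
E[X + Y | Y = 2] = (9/20) / (1/10) = 9/2.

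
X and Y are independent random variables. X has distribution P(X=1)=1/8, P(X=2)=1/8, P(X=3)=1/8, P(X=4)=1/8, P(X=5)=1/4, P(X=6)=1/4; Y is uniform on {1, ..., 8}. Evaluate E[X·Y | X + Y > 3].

1147/61

P(X + Y > 3) = 61/64.
Summing XY·P(x,y) over outcomes with X + Y > 3 gives 1147/64.
E[X·Y | X + Y > 3] = (1147/64) / (61/64) = 1147/61.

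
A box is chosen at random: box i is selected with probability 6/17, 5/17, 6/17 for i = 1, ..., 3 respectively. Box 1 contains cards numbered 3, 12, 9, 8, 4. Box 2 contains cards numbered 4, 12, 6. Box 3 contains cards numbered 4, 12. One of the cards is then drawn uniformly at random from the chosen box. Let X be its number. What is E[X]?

E[X | box 1] = (3+12+9+8+4)/5 = 36/5.
E[X | box 2] = (4+12+6)/3 = 22/3.
E[X | box 3] = (4+12)/2 = 8.
E[X] = (6/17)·(36/5) + (5/17)·(22/3) + (6/17)·(8) = 1918/255.

1918/255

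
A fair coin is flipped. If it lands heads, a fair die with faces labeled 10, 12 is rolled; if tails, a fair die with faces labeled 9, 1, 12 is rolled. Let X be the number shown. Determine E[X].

E[X | heads] = (10+12)/2 = 11.
E[X | tails] = (9+1+12)/3 = 22/3.
E[X] = (1/2)·(11) + (1/2)·(22/3) = 55/6.

55/6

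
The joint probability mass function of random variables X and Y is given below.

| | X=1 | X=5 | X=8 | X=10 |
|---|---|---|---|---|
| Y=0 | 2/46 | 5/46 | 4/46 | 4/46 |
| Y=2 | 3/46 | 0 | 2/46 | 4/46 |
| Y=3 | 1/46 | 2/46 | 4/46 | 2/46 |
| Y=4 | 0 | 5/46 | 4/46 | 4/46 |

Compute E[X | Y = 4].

97/13

P(Y = 4) = 13/46.
Σ X·P over the event = 5·(5/46) + 8·(4/46) + 10·(4/46) = 97/46.
E[X | Y = 4] = (97/46) / (13/46) = 97/13.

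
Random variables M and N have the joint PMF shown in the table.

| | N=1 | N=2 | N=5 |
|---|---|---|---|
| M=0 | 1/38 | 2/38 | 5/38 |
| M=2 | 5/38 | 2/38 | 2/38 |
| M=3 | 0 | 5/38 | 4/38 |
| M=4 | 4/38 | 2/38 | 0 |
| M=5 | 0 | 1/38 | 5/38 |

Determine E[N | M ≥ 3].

65/21

P(M ≥ 3) = 21/38.
Σ N·P over the event = 2·(5/38) + 5·(4/38) + 1·(4/38) + 2·(2/38) + 2·(1/38) + 5·(5/38) = 65/38.
E[N | M ≥ 3] = (65/38) / (21/38) = 65/21.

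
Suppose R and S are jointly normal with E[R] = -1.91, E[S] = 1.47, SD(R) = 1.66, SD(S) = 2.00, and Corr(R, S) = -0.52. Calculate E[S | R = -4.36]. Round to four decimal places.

3.0049

E[S | R=x] = μ_S + ρ(σ_S/σ_R)(x − μ_R) for jointly normal variables.
E[S | R=-4.36] = 1.47 + (-0.52)·(2.00/1.66)·(-4.36 − (-1.91)) = 1.47 + (-0.62651)·(-2.45) = 3.0049.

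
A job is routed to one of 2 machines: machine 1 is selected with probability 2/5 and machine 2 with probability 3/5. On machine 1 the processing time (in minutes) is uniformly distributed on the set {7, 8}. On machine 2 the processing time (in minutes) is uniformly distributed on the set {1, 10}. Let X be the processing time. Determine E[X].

E[X | machine 1] = (7+8)/2 = 15/2.
E[X | machine 2] = (1+10)/2 = 11/2.
E[X] = (2/5)·(15/2) + (3/5)·(11/2) = 63/10.

63/10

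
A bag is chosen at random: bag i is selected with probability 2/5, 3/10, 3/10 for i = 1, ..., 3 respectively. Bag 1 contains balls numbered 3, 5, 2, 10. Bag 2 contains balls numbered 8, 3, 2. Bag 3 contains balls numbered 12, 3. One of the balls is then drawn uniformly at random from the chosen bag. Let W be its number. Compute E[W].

111/20

E[W | bag 1] = (3+5+2+10)/4 = 5.
E[W | bag 2] = (8+3+2)/3 = 13/3.
E[W | bag 3] = (12+3)/2 = 15/2.
By the law of total expectation,
E[W] = (2/5)·(5) + (3/10)·(13/3) + (3/10)·(15/2) = 111/20.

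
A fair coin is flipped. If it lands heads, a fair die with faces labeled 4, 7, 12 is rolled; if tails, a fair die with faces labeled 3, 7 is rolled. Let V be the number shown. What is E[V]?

19/3

E[V | heads] = (4+7+12)/3 = 23/3.
E[V | tails] = (3+7)/2 = 5.
By the law of total expectation,
E[V] = (1/2)·(23/3) + (1/2)·(5) = 19/3.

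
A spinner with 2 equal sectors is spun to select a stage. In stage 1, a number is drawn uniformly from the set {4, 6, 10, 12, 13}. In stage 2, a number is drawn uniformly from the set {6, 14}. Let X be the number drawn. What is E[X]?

19/2

E[X | stage 1] = (4+6+10+12+13)/5 = 9.
E[X | stage 2] = (6+14)/2 = 10.
By the law of total expectation,
E[X] = (1/2)·(9) + (1/2)·(10) = 19/2.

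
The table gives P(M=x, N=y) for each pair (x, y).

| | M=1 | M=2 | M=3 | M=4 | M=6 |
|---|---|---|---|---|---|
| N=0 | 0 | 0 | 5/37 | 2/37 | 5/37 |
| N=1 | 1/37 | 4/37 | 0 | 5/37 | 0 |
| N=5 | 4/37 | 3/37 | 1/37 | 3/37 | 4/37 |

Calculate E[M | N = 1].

29/10

P(N = 1) = 10/37.
Σ M·P over the event = 1·(1/37) + 2·(4/37) + 4·(5/37) = 29/37.
E[M | N = 1] = (29/37) / (10/37) = 29/10.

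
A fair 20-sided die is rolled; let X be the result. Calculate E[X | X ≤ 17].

P(X ≤ 17) = 17/20.
E[X | X ≤ 17] = (153/20) / (17/20) = 9.

9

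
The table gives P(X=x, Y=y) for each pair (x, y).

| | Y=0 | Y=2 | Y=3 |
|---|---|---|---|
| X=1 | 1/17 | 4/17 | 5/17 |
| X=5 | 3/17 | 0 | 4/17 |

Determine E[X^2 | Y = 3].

P(Y = 3) = 9/17.
Σ X^2·P over the event = 1·(5/17) + 25·(4/17) = 105/17.
E[X^2 | Y = 3] = (105/17) / (9/17) = 35/3.

35/3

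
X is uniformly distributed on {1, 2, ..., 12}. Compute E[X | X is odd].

Given X is odd, X is equally likely to be any of {1, 3, 5, 7, 9, 11}.
E[X | X is odd] = (1 + 3 + 5 + 7 + 9 + 11) / 6 = 6.

6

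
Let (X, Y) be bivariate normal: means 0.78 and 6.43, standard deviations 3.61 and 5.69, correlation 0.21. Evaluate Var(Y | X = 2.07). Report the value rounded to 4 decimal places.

30.9483

For a bivariate normal, Var(Y | X=x) = σ_Y²(1 − ρ²).
Var(Y | X=2.07) = (5.69)²·(1 − (0.21)²) = 32.3761·0.9559 = 30.9483.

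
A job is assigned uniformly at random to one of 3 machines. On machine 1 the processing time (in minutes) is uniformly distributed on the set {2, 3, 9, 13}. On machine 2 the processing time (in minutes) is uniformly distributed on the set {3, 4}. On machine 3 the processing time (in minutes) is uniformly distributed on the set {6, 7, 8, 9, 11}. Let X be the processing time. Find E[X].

123/20

E[X | machine 1] = (2+3+9+13)/4 = 27/4.
E[X | machine 2] = (3+4)/2 = 7/2.
E[X | machine 3] = (6+7+8+9+11)/5 = 41/5.
By the law of total expectation,
E[X] = (1/3)·(27/4) + (1/3)·(7/2) + (1/3)·(41/5) = 123/20.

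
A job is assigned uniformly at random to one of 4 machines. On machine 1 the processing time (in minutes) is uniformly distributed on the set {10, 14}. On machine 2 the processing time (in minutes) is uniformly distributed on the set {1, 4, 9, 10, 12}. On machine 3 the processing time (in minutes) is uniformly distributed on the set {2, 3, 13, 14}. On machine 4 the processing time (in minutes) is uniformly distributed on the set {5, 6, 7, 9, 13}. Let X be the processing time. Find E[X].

44/5

E[X | machine 1] = (10+14)/2 = 12.
E[X | machine 2] = (1+4+9+10+12)/5 = 36/5.
E[X | machine 3] = (2+3+13+14)/4 = 8.
E[X | machine 4] = (5+6+7+9+13)/5 = 8.
By the law of total expectation,
E[X] = (1/4)·(12) + (1/4)·(36/5) + (1/4)·(8) + (1/4)·(8) = 44/5.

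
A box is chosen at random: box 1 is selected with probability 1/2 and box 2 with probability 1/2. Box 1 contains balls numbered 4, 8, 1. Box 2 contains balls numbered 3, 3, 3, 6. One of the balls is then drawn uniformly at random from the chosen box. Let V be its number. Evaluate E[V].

97/24

E[V | box 1] = (4+8+1)/3 = 13/3.
E[V | box 2] = (3+3+3+6)/4 = 15/4.
E[V] = (1/2)·(13/3) + (1/2)·(15/4) = 97/24.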